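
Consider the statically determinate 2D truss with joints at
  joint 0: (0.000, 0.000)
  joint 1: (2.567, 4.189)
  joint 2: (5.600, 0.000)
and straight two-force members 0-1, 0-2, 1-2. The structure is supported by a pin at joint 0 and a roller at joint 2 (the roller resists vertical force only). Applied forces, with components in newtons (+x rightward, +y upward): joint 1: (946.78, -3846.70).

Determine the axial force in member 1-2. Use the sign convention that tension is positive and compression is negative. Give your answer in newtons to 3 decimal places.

-3051.340

N=3 nodes, M=3 members, R=3 reactions → 2N=6, M+R=6
member 0 (0-1): L=4.9130, (cx,cy)=(0.5225,0.8526)
member 1 (0-2): L=5.6000, (cx,cy)=(1.0000,0.0000)
member 2 (1-2): L=5.1717, (cx,cy)=(0.5865,-0.8100)
solve A·x = −loads:
  F[0-1] = -1612.8394 N (compression)
  F[0-2] = +1789.4809 N (tension)
  F[1-2] = -3051.3404 N (compression)
  Rx@0 = -946.7800 N
  Ry@0 = +1375.1749 N
  Ry@2 = +2471.5251 N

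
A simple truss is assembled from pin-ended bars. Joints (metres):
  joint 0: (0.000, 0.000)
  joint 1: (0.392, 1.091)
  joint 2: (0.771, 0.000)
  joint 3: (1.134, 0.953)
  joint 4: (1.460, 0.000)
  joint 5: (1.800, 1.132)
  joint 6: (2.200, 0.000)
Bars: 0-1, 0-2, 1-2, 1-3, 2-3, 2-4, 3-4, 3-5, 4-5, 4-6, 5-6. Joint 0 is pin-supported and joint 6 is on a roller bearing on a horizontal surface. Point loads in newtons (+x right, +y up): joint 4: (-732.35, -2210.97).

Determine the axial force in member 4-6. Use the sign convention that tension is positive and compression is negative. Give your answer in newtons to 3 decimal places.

518.474

N=7 nodes, M=11 members, R=3 reactions → 2N=14, M+R=14
member 0 (0-1): L=1.1593, (cx,cy)=(0.3381,0.9411)
member 1 (0-2): L=0.7710, (cx,cy)=(1.0000,0.0000)
member 2 (1-2): L=1.1550, (cx,cy)=(0.3282,-0.9446)
member 3 (1-3): L=0.7547, (cx,cy)=(0.9831,-0.1828)
member 4 (2-3): L=1.0198, (cx,cy)=(0.3560,0.9345)
member 5 (2-4): L=0.6890, (cx,cy)=(1.0000,0.0000)
member 6 (3-4): L=1.0072, (cx,cy)=(0.3237,-0.9462)
member 7 (3-5): L=0.6896, (cx,cy)=(0.9657,0.2596)
member 8 (4-5): L=1.1820, (cx,cy)=(0.2877,0.9577)
member 9 (4-6): L=0.7400, (cx,cy)=(1.0000,0.0000)
member 10 (5-6): L=1.2006, (cx,cy)=(0.3332,-0.9429)
solve A·x = −loads:
  F[0-1] = -790.2380 N (compression)
  F[0-2] = -465.1397 N (compression)
  F[1-2] = +897.9083 N (tension)
  F[1-3] = -571.4947 N (compression)
  F[2-3] = -907.6338 N (compression)
  F[2-4] = +152.5864 N (tension)
  F[3-4] = +489.6098 N (tension)
  F[3-5] = -1080.4346 N (compression)
  F[4-5] = +1824.8455 N (tension)
  F[4-6] = +518.4735 N (tension)
  F[5-6] = -1556.1895 N (compression)
  Rx@0 = +732.3500 N
  Ry@0 = +743.6899 N
  Ry@6 = +1467.2801 N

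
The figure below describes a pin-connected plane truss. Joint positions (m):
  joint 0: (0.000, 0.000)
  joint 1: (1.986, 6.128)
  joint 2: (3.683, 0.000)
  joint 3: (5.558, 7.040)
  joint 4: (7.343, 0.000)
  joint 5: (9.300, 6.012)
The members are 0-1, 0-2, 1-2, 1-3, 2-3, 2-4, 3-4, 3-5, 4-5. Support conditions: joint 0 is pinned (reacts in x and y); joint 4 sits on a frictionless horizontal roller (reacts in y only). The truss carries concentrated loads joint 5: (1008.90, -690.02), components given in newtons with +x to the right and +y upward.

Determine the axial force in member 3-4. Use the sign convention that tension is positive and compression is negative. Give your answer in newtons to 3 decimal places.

-1362.778

N=6 nodes, M=9 members, R=3 reactions → 2N=12, M+R=12
member 0 (0-1): L=6.4418, (cx,cy)=(0.3083,0.9513)
member 1 (0-2): L=3.6830, (cx,cy)=(1.0000,0.0000)
member 2 (1-2): L=6.3586, (cx,cy)=(0.2669,-0.9637)
member 3 (1-3): L=3.6866, (cx,cy)=(0.9689,0.2474)
member 4 (2-3): L=7.2854, (cx,cy)=(0.2574,0.9663)
member 5 (2-4): L=3.6600, (cx,cy)=(1.0000,0.0000)
member 6 (3-4): L=7.2628, (cx,cy)=(0.2458,-0.9693)
member 7 (3-5): L=3.8806, (cx,cy)=(0.9643,-0.2649)
member 8 (4-5): L=6.3225, (cx,cy)=(0.3095,0.9509)
solve A·x = −loads:
  F[0-1] = +1061.6377 N (tension)
  F[0-2] = +681.5974 N (tension)
  F[1-2] = -897.7473 N (compression)
  F[1-3] = +585.0802 N (tension)
  F[2-3] = +895.3456 N (tension)
  F[2-4] = +211.5760 N (tension)
  F[3-4] = -1362.7785 N (compression)
  F[3-5] = +1174.2086 N (tension)
  F[4-5] = -398.5387 N (compression)
  Rx@0 = -1008.9000 N
  Ry@0 = -1009.9245 N
  Ry@4 = +1699.9445 N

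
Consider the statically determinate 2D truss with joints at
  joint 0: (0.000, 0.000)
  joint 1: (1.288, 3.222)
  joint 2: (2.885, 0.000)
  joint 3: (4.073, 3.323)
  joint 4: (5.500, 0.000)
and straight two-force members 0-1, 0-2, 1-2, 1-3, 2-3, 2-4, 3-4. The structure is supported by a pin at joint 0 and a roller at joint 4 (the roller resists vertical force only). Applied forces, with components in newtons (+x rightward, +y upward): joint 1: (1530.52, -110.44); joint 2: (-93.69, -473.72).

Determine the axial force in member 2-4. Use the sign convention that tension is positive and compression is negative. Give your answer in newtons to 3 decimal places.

502.846

N=5 nodes, M=7 members, R=3 reactions → 2N=10, M+R=10
member 0 (0-1): L=3.4699, (cx,cy)=(0.3712,0.9286)
member 1 (0-2): L=2.8850, (cx,cy)=(1.0000,0.0000)
member 2 (1-2): L=3.5961, (cx,cy)=(0.4441,-0.8960)
member 3 (1-3): L=2.7868, (cx,cy)=(0.9993,0.0362)
member 4 (2-3): L=3.5290, (cx,cy)=(0.3366,0.9416)
member 5 (2-4): L=2.6150, (cx,cy)=(1.0000,0.0000)
member 6 (3-4): L=3.6164, (cx,cy)=(0.3946,-0.9189)
solve A·x = −loads:
  F[0-1] = +631.9458 N (tension)
  F[0-2] = +1202.2568 N (tension)
  F[1-2] = -815.9722 N (compression)
  F[1-3] = -934.1903 N (compression)
  F[2-3] = +1279.4944 N (tension)
  F[2-4] = +502.8456 N (tension)
  F[3-4] = -1274.3604 N (compression)
  Rx@0 = -1436.8300 N
  Ry@0 = -586.7972 N
  Ry@4 = +1170.9572 N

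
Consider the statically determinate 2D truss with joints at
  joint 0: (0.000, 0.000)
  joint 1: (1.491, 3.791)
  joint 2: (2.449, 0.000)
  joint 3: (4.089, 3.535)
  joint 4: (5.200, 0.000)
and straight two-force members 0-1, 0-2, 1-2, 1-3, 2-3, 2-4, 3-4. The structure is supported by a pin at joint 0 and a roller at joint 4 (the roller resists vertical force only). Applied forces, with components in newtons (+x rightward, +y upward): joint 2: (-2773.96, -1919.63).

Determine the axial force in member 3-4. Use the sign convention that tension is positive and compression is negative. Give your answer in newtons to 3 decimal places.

-947.671

N=5 nodes, M=7 members, R=3 reactions → 2N=10, M+R=10
member 0 (0-1): L=4.0737, (cx,cy)=(0.3660,0.9306)
member 1 (0-2): L=2.4490, (cx,cy)=(1.0000,0.0000)
member 2 (1-2): L=3.9102, (cx,cy)=(0.2450,-0.9695)
member 3 (1-3): L=2.6106, (cx,cy)=(0.9952,-0.0981)
member 4 (2-3): L=3.8969, (cx,cy)=(0.4208,0.9071)
member 5 (2-4): L=2.7510, (cx,cy)=(1.0000,0.0000)
member 6 (3-4): L=3.7055, (cx,cy)=(0.2998,-0.9540)
solve A·x = −loads:
  F[0-1] = -1091.2808 N (compression)
  F[0-2] = -2374.5411 N (compression)
  F[1-2] = +1115.8634 N (tension)
  F[1-3] = -676.0662 N (compression)
  F[2-3] = +923.5434 N (tension)
  F[2-4] = +284.1369 N (tension)
  F[3-4] = -947.6707 N (compression)
  Rx@0 = +2773.9600 N
  Ry@0 = +1015.5581 N
  Ry@4 = +904.0719 N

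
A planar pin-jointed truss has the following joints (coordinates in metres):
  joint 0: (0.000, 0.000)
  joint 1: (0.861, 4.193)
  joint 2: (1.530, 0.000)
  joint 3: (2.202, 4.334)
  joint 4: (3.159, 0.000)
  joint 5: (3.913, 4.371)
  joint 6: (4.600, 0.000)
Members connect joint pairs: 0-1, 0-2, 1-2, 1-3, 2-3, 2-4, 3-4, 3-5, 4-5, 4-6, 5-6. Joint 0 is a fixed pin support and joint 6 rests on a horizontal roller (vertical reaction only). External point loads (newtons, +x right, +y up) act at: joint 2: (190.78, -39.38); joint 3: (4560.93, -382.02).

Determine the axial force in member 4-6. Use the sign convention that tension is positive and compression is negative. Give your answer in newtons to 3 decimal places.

706.200

N=7 nodes, M=11 members, R=3 reactions → 2N=14, M+R=14
member 0 (0-1): L=4.2805, (cx,cy)=(0.2011,0.9796)
member 1 (0-2): L=1.5300, (cx,cy)=(1.0000,0.0000)
member 2 (1-2): L=4.2460, (cx,cy)=(0.1576,-0.9875)
member 3 (1-3): L=1.3484, (cx,cy)=(0.9945,0.1046)
member 4 (2-3): L=4.3858, (cx,cy)=(0.1532,0.9882)
member 5 (2-4): L=1.6290, (cx,cy)=(1.0000,0.0000)
member 6 (3-4): L=4.4384, (cx,cy)=(0.2156,-0.9765)
member 7 (3-5): L=1.7114, (cx,cy)=(0.9998,0.0216)
member 8 (4-5): L=4.4356, (cx,cy)=(0.1700,0.9854)
member 9 (4-6): L=1.4410, (cx,cy)=(1.0000,0.0000)
member 10 (5-6): L=4.4247, (cx,cy)=(0.1553,-0.9879)
solve A·x = −loads:
  F[0-1] = +4156.7161 N (tension)
  F[0-2] = +3915.6060 N (tension)
  F[1-2] = -3967.6732 N (compression)
  F[1-3] = +1469.3010 N (tension)
  F[2-3] = +4004.7849 N (tension)
  F[2-4] = +2486.0624 N (tension)
  F[3-4] = -4634.3205 N (compression)
  F[3-5] = -1487.1663 N (compression)
  F[4-5] = +4592.1459 N (tension)
  F[4-6] = +706.2000 N (tension)
  F[5-6] = -4548.3177 N (compression)
  Rx@0 = -4751.7100 N
  Ry@0 = -4071.7587 N
  Ry@6 = +4493.1587 N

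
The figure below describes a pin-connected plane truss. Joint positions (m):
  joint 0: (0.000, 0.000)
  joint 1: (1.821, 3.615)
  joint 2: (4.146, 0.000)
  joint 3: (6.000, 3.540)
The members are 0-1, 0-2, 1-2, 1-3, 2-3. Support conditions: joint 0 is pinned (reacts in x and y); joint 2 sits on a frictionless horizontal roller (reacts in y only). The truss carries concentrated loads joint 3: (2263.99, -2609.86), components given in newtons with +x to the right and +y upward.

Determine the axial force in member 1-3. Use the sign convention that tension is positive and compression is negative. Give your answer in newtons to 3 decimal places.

3597.618

N=4 nodes, M=5 members, R=3 reactions → 2N=8, M+R=8
member 0 (0-1): L=4.0477, (cx,cy)=(0.4499,0.8931)
member 1 (0-2): L=4.1460, (cx,cy)=(1.0000,0.0000)
member 2 (1-2): L=4.2981, (cx,cy)=(0.5409,-0.8411)
member 3 (1-3): L=4.1797, (cx,cy)=(0.9998,-0.0179)
member 4 (2-3): L=3.9961, (cx,cy)=(0.4640,0.8859)
solve A·x = −loads:
  F[0-1] = +3471.2615 N (tension)
  F[0-2] = +702.3397 N (tension)
  F[1-2] = -3762.7309 N (compression)
  F[1-3] = +3597.6185 N (tension)
  F[2-3] = -2873.2551 N (compression)
  Rx@0 = -2263.9900 N
  Ry@0 = -3100.1459 N
  Ry@2 = +5710.0059 N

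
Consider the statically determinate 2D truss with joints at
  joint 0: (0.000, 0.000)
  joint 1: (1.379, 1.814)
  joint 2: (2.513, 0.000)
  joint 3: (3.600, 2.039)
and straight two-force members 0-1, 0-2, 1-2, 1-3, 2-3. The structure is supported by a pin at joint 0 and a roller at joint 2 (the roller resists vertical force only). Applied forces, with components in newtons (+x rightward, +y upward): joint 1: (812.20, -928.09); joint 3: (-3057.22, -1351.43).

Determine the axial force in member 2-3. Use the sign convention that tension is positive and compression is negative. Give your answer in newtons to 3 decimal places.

N=4 nodes, M=5 members, R=3 reactions → 2N=8, M+R=8
member 0 (0-1): L=2.2786, (cx,cy)=(0.6052,0.7961)
member 1 (0-2): L=2.5130, (cx,cy)=(1.0000,0.0000)
member 2 (1-2): L=2.1393, (cx,cy)=(0.5301,-0.8479)
member 3 (1-3): L=2.2324, (cx,cy)=(0.9949,0.1008)
member 4 (2-3): L=2.3106, (cx,cy)=(0.4704,0.8824)
solve A·x = −loads:
  F[0-1] = -2171.2826 N (compression)
  F[0-2] = -930.9958 N (compression)
  F[1-2] = +648.8567 N (tension)
  F[1-3] = -2482.8152 N (compression)
  F[2-3] = -1247.8939 N (compression)
  Rx@0 = +2245.0200 N
  Ry@0 = +1728.5278 N
  Ry@2 = +550.9922 N

-1247.894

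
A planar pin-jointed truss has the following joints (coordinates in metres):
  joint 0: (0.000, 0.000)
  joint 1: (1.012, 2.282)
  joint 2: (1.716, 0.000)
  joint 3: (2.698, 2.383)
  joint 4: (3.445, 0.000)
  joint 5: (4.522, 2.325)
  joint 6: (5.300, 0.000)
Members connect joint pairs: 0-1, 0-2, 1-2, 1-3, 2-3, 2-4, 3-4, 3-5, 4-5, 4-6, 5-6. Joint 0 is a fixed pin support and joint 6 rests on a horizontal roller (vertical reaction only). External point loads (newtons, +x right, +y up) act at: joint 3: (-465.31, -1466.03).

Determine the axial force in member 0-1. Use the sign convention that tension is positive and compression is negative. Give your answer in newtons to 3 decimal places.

-1016.201

N=7 nodes, M=11 members, R=3 reactions → 2N=14, M+R=14
member 0 (0-1): L=2.4963, (cx,cy)=(0.4054,0.9141)
member 1 (0-2): L=1.7160, (cx,cy)=(1.0000,0.0000)
member 2 (1-2): L=2.3881, (cx,cy)=(0.2948,-0.9556)
member 3 (1-3): L=1.6890, (cx,cy)=(0.9982,0.0598)
member 4 (2-3): L=2.5774, (cx,cy)=(0.3810,0.9246)
member 5 (2-4): L=1.7290, (cx,cy)=(1.0000,0.0000)
member 6 (3-4): L=2.4973, (cx,cy)=(0.2991,-0.9542)
member 7 (3-5): L=1.8249, (cx,cy)=(0.9995,-0.0318)
member 8 (4-5): L=2.5623, (cx,cy)=(0.4203,0.9074)
member 9 (4-6): L=1.8550, (cx,cy)=(1.0000,0.0000)
member 10 (5-6): L=2.4517, (cx,cy)=(0.3173,-0.9483)
solve A·x = −loads:
  F[0-1] = -1016.2010 N (compression)
  F[0-2] = -53.3472 N (compression)
  F[1-2] = +929.1548 N (tension)
  F[1-3] = -687.0997 N (compression)
  F[2-3] = -960.2962 N (compression)
  F[2-4] = +586.4364 N (tension)
  F[3-4] = -548.7755 N (compression)
  F[3-5] = -422.5009 N (compression)
  F[4-5] = +577.1041 N (tension)
  F[4-6] = +179.7191 N (tension)
  F[5-6] = -566.3498 N (compression)
  Rx@0 = +465.3100 N
  Ry@0 = +928.9517 N
  Ry@6 = +537.0783 N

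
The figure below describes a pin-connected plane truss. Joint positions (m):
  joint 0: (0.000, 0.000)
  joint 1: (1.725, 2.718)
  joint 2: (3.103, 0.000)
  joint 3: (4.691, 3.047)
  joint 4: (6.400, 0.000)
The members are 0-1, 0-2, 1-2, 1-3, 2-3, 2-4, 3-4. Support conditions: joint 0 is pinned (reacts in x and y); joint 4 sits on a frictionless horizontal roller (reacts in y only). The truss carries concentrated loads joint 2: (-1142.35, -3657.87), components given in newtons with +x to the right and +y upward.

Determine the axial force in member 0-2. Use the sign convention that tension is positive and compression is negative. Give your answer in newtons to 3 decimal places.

53.583

N=5 nodes, M=7 members, R=3 reactions → 2N=10, M+R=10
member 0 (0-1): L=3.2192, (cx,cy)=(0.5358,0.8443)
member 1 (0-2): L=3.1030, (cx,cy)=(1.0000,0.0000)
member 2 (1-2): L=3.0474, (cx,cy)=(0.4522,-0.8919)
member 3 (1-3): L=2.9842, (cx,cy)=(0.9939,0.1102)
member 4 (2-3): L=3.4360, (cx,cy)=(0.4622,0.8868)
member 5 (2-4): L=3.2970, (cx,cy)=(1.0000,0.0000)
member 6 (3-4): L=3.4935, (cx,cy)=(0.4892,-0.8722)
solve A·x = −loads:
  F[0-1] = -2231.8431 N (compression)
  F[0-2] = +53.5831 N (tension)
  F[1-2] = +1859.4175 N (tension)
  F[1-3] = -2049.2435 N (compression)
  F[2-3] = +2254.6650 N (tension)
  F[2-4] = +994.7173 N (tension)
  F[3-4] = -2033.4081 N (compression)
  Rx@0 = +1142.3500 N
  Ry@0 = +1884.3746 N
  Ry@4 = +1773.4954 N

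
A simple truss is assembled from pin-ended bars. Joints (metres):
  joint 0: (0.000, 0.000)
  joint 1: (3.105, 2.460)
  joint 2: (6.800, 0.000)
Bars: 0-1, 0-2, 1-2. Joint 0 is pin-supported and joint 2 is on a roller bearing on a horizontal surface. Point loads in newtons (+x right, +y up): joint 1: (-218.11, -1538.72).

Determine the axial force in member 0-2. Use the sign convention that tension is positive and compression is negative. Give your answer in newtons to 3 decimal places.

N=3 nodes, M=3 members, R=3 reactions → 2N=6, M+R=6
member 0 (0-1): L=3.9614, (cx,cy)=(0.7838,0.6210)
member 1 (0-2): L=6.8000, (cx,cy)=(1.0000,0.0000)
member 2 (1-2): L=4.4390, (cx,cy)=(0.8324,-0.5542)
solve A·x = −loads:
  F[0-1] = -1473.4732 N (compression)
  F[0-2] = +936.8210 N (tension)
  F[1-2] = -1125.4501 N (compression)
  Rx@0 = +218.1100 N
  Ry@0 = +915.0178 N
  Ry@2 = +623.7022 N

936.821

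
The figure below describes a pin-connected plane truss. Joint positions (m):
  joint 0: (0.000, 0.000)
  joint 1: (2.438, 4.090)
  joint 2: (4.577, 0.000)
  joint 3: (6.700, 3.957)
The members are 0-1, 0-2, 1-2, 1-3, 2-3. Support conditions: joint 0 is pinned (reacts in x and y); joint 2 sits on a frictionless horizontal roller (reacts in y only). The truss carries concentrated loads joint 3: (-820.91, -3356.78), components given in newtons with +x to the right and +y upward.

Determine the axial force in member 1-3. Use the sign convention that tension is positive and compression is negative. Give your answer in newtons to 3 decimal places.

N=4 nodes, M=5 members, R=3 reactions → 2N=8, M+R=8
member 0 (0-1): L=4.7615, (cx,cy)=(0.5120,0.8590)
member 1 (0-2): L=4.5770, (cx,cy)=(1.0000,0.0000)
member 2 (1-2): L=4.6156, (cx,cy)=(0.4634,-0.8861)
member 3 (1-3): L=4.2641, (cx,cy)=(0.9995,-0.0312)
member 4 (2-3): L=4.4905, (cx,cy)=(0.4728,0.8812)
solve A·x = −loads:
  F[0-1] = +986.4146 N (tension)
  F[0-2] = -1325.9768 N (compression)
  F[1-2] = -990.1258 N (compression)
  F[1-3] = +964.3921 N (tension)
  F[2-3] = -3775.2563 N (compression)
  Rx@0 = +820.9100 N
  Ry@0 = -847.3024 N
  Ry@2 = +4204.0824 N

964.392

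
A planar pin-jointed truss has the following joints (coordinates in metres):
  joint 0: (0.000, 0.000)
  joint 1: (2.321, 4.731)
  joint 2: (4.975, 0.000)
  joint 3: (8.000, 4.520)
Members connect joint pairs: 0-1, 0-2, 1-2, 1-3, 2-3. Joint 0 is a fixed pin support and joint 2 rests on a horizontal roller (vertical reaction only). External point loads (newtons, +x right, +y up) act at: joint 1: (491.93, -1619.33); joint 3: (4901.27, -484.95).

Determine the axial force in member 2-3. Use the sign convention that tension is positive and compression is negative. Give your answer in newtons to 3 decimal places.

-355.569

N=4 nodes, M=5 members, R=3 reactions → 2N=8, M+R=8
member 0 (0-1): L=5.2697, (cx,cy)=(0.4404,0.8978)
member 1 (0-2): L=4.9750, (cx,cy)=(1.0000,0.0000)
member 2 (1-2): L=5.4246, (cx,cy)=(0.4893,-0.8721)
member 3 (1-3): L=5.6829, (cx,cy)=(0.9993,-0.0371)
member 4 (2-3): L=5.4388, (cx,cy)=(0.5562,0.8311)
solve A·x = −loads:
  F[0-1] = +4847.3214 N (tension)
  F[0-2] = +3258.2206 N (tension)
  F[1-2] = -7063.7735 N (compression)
  F[1-3] = +5102.5499 N (tension)
  F[2-3] = -355.5685 N (compression)
  Rx@0 = -5393.2000 N
  Ry@0 = -4351.8258 N
  Ry@2 = +6456.1058 N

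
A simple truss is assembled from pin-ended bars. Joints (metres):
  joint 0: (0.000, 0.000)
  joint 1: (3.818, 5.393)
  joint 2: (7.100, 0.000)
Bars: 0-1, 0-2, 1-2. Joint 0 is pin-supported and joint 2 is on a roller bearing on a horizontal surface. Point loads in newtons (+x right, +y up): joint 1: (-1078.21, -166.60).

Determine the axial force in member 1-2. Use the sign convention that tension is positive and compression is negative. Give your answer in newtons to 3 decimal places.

N=3 nodes, M=3 members, R=3 reactions → 2N=6, M+R=6
member 0 (0-1): L=6.6077, (cx,cy)=(0.5778,0.8162)
member 1 (0-2): L=7.1000, (cx,cy)=(1.0000,0.0000)
member 2 (1-2): L=6.3132, (cx,cy)=(0.5199,-0.8542)
solve A·x = −loads:
  F[0-1] = -1097.8047 N (compression)
  F[0-2] = -443.8858 N (compression)
  F[1-2] = +853.8456 N (tension)
  Rx@0 = +1078.2100 N
  Ry@0 = +895.9955 N
  Ry@2 = -729.3955 N

853.846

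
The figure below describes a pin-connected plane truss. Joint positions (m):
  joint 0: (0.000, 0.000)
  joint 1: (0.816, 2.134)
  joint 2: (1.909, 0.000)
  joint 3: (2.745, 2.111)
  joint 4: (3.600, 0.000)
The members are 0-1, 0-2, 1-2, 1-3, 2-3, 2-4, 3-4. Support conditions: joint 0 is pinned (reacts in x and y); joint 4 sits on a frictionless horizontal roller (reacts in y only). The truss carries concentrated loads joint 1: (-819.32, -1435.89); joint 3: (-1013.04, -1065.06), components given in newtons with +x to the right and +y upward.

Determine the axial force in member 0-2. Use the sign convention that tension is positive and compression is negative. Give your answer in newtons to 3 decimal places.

N=5 nodes, M=7 members, R=3 reactions → 2N=10, M+R=10
member 0 (0-1): L=2.2847, (cx,cy)=(0.3572,0.9340)
member 1 (0-2): L=1.9090, (cx,cy)=(1.0000,0.0000)
member 2 (1-2): L=2.3976, (cx,cy)=(0.4559,-0.8900)
member 3 (1-3): L=1.9291, (cx,cy)=(0.9999,-0.0119)
member 4 (2-3): L=2.2705, (cx,cy)=(0.3682,0.9297)
member 5 (2-4): L=1.6910, (cx,cy)=(1.0000,0.0000)
member 6 (3-4): L=2.2776, (cx,cy)=(0.3754,-0.9269)
solve A·x = −loads:
  F[0-1] = -2615.5999 N (compression)
  F[0-2] = -898.1725 N (compression)
  F[1-2] = +1140.1190 N (tension)
  F[1-3] = -634.6562 N (compression)
  F[2-3] = -1091.4369 N (compression)
  F[2-4] = +23.4372 N (tension)
  F[3-4] = -62.4327 N (compression)
  Rx@0 = +1832.3600 N
  Ry@0 = +2443.0834 N
  Ry@4 = +57.8666 N

-898.173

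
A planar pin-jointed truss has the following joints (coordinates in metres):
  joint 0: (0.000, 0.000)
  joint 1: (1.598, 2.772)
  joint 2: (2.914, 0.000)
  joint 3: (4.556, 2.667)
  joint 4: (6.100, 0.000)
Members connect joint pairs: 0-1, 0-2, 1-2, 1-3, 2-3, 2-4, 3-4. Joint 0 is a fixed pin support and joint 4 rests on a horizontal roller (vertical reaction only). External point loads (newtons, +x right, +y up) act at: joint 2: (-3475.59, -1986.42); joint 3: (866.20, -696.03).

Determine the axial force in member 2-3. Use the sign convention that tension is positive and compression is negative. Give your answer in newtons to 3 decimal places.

1314.981

N=5 nodes, M=7 members, R=3 reactions → 2N=10, M+R=10
member 0 (0-1): L=3.1996, (cx,cy)=(0.4994,0.8664)
member 1 (0-2): L=2.9140, (cx,cy)=(1.0000,0.0000)
member 2 (1-2): L=3.0685, (cx,cy)=(0.4289,-0.9034)
member 3 (1-3): L=2.9599, (cx,cy)=(0.9994,-0.0355)
member 4 (2-3): L=3.1319, (cx,cy)=(0.5243,0.8515)
member 5 (2-4): L=3.1860, (cx,cy)=(1.0000,0.0000)
member 6 (3-4): L=3.0817, (cx,cy)=(0.5010,-0.8654)
solve A·x = −loads:
  F[0-1] = -963.7639 N (compression)
  F[0-2] = -2128.0537 N (compression)
  F[1-2] = +959.3562 N (tension)
  F[1-3] = -893.3384 N (compression)
  F[2-3] = +1314.9810 N (tension)
  F[2-4] = +1069.5637 N (tension)
  F[3-4] = -2134.7576 N (compression)
  Rx@0 = +2609.3900 N
  Ry@0 = +834.9589 N
  Ry@4 = +1847.4911 N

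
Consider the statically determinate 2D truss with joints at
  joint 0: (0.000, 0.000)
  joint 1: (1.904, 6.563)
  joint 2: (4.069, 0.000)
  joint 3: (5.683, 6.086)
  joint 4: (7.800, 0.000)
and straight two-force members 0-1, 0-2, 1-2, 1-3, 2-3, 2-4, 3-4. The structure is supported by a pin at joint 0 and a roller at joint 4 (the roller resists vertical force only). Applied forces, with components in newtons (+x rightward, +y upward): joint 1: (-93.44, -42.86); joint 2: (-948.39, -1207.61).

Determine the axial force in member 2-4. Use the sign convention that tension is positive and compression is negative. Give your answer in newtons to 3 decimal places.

N=5 nodes, M=7 members, R=3 reactions → 2N=10, M+R=10
member 0 (0-1): L=6.8336, (cx,cy)=(0.2786,0.9604)
member 1 (0-2): L=4.0690, (cx,cy)=(1.0000,0.0000)
member 2 (1-2): L=6.9109, (cx,cy)=(0.3133,-0.9497)
member 3 (1-3): L=3.8090, (cx,cy)=(0.9921,-0.1252)
member 4 (2-3): L=6.2964, (cx,cy)=(0.2563,0.9666)
member 5 (2-4): L=3.7310, (cx,cy)=(1.0000,0.0000)
member 6 (3-4): L=6.4437, (cx,cy)=(0.3285,-0.9445)
solve A·x = −loads:
  F[0-1] = -717.0542 N (compression)
  F[0-2] = -842.0422 N (compression)
  F[1-2] = +724.3253 N (tension)
  F[1-3] = -335.9047 N (compression)
  F[2-3] = +537.7118 N (tension)
  F[2-4] = +195.4245 N (tension)
  F[3-4] = -594.8294 N (compression)
  Rx@0 = +1041.8300 N
  Ry@0 = +688.6593 N
  Ry@4 = +561.8107 N

195.424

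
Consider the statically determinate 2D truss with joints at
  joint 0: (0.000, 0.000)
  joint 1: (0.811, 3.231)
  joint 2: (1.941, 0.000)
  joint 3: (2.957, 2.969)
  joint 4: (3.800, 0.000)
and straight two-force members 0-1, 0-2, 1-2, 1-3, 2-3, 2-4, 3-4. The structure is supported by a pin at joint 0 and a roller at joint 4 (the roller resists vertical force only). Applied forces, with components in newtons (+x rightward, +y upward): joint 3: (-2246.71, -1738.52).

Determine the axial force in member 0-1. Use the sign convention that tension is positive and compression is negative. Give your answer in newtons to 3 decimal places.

-2207.485

N=5 nodes, M=7 members, R=3 reactions → 2N=10, M+R=10
member 0 (0-1): L=3.3312, (cx,cy)=(0.2435,0.9699)
member 1 (0-2): L=1.9410, (cx,cy)=(1.0000,0.0000)
member 2 (1-2): L=3.4229, (cx,cy)=(0.3301,-0.9439)
member 3 (1-3): L=2.1619, (cx,cy)=(0.9926,-0.1212)
member 4 (2-3): L=3.1380, (cx,cy)=(0.3238,0.9461)
member 5 (2-4): L=1.8590, (cx,cy)=(1.0000,0.0000)
member 6 (3-4): L=3.0864, (cx,cy)=(0.2731,-0.9620)
solve A·x = −loads:
  F[0-1] = -2207.4846 N (compression)
  F[0-2] = -1709.2896 N (compression)
  F[1-2] = +2442.0135 N (tension)
  F[1-3] = -1353.5767 N (compression)
  F[2-3] = -2436.3353 N (compression)
  F[2-4] = -114.2968 N (compression)
  F[3-4] = +418.4588 N (tension)
  Rx@0 = +2246.7100 N
  Ry@0 = +2141.0669 N
  Ry@4 = -402.5469 N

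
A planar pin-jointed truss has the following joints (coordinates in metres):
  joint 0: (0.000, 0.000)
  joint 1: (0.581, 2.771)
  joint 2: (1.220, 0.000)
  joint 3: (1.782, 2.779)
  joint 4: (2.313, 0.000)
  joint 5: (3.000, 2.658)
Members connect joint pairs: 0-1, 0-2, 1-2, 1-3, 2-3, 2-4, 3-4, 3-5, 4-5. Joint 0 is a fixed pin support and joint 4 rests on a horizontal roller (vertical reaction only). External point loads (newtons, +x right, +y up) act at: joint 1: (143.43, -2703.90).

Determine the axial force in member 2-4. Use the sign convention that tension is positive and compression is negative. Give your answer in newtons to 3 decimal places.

N=6 nodes, M=9 members, R=3 reactions → 2N=12, M+R=12
member 0 (0-1): L=2.8313, (cx,cy)=(0.2052,0.9787)
member 1 (0-2): L=1.2200, (cx,cy)=(1.0000,0.0000)
member 2 (1-2): L=2.8437, (cx,cy)=(0.2247,-0.9744)
member 3 (1-3): L=1.2010, (cx,cy)=(1.0000,0.0067)
member 4 (2-3): L=2.8353, (cx,cy)=(0.1982,0.9802)
member 5 (2-4): L=1.0930, (cx,cy)=(1.0000,0.0000)
member 6 (3-4): L=2.8293, (cx,cy)=(0.1877,-0.9822)
member 7 (3-5): L=1.2240, (cx,cy)=(0.9951,-0.0989)
member 8 (4-5): L=2.7453, (cx,cy)=(0.2502,0.9682)
solve A·x = −loads:
  F[0-1] = -1893.1698 N (compression)
  F[0-2] = +531.9262 N (tension)
  F[1-2] = -875.6462 N (compression)
  F[1-3] = -335.1712 N (compression)
  F[2-3] = +870.5261 N (tension)
  F[2-4] = +162.6095 N (tension)
  F[3-4] = -866.4166 N (compression)
  F[3-5] = -0.0000 N (compression)
  F[4-5] = +0.0000 N (tension)
  Rx@0 = -143.4300 N
  Ry@0 = +1852.8795 N
  Ry@4 = +851.0205 N

162.610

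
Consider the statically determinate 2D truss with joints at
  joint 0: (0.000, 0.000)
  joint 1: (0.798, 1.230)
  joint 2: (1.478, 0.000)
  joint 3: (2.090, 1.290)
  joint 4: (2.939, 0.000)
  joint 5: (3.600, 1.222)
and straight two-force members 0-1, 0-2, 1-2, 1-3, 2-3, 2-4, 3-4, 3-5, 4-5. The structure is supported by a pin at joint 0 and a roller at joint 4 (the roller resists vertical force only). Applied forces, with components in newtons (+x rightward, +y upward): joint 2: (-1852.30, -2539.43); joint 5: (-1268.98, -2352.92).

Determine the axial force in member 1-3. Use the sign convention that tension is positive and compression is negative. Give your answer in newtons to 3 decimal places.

-1478.691

N=6 nodes, M=9 members, R=3 reactions → 2N=12, M+R=12
member 0 (0-1): L=1.4662, (cx,cy)=(0.5443,0.8389)
member 1 (0-2): L=1.4780, (cx,cy)=(1.0000,0.0000)
member 2 (1-2): L=1.4055, (cx,cy)=(0.4838,-0.8752)
member 3 (1-3): L=1.2934, (cx,cy)=(0.9989,0.0464)
member 4 (2-3): L=1.4278, (cx,cy)=(0.4286,0.9035)
member 5 (2-4): L=1.4610, (cx,cy)=(1.0000,0.0000)
member 6 (3-4): L=1.5443, (cx,cy)=(0.5498,-0.8353)
member 7 (3-5): L=1.5115, (cx,cy)=(0.9990,-0.0450)
member 8 (4-5): L=1.3893, (cx,cy)=(0.4758,0.8796)
solve A·x = −loads:
  F[0-1] = -1502.9131 N (compression)
  F[0-2] = -2303.2911 N (compression)
  F[1-2] = +1362.2778 N (tension)
  F[1-3] = -1478.6911 N (compression)
  F[2-3] = +1491.1392 N (tension)
  F[2-4] = -431.0251 N (compression)
  F[3-4] = -1530.8865 N (compression)
  F[3-5] = +3.6678 N (tension)
  F[4-5] = -2674.8979 N (compression)
  Rx@0 = +3121.2800 N
  Ry@0 = +1260.8100 N
  Ry@4 = +3631.5400 N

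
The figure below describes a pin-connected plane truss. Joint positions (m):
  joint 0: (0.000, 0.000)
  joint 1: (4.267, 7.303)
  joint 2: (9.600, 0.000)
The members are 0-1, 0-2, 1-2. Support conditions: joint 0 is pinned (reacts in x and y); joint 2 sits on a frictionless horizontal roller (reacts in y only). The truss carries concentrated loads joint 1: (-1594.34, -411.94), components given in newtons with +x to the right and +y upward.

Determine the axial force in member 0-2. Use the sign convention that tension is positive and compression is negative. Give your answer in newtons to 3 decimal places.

-751.982

N=3 nodes, M=3 members, R=3 reactions → 2N=6, M+R=6
member 0 (0-1): L=8.4582, (cx,cy)=(0.5045,0.8634)
member 1 (0-2): L=9.6000, (cx,cy)=(1.0000,0.0000)
member 2 (1-2): L=9.0429, (cx,cy)=(0.5897,-0.8076)
solve A·x = −loads:
  F[0-1] = -1669.7523 N (compression)
  F[0-2] = -751.9816 N (compression)
  F[1-2] = +1275.1026 N (tension)
  Rx@0 = +1594.3400 N
  Ry@0 = +1441.7022 N
  Ry@2 = -1029.7622 N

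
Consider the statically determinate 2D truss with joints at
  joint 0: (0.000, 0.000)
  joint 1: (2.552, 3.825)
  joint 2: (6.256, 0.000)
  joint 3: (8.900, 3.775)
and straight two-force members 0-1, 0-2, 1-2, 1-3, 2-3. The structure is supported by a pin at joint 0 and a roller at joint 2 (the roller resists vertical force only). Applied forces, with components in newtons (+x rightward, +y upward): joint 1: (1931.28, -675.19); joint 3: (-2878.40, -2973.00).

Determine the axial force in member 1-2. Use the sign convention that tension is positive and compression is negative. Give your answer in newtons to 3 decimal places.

-1349.719

N=4 nodes, M=5 members, R=3 reactions → 2N=8, M+R=8
member 0 (0-1): L=4.5982, (cx,cy)=(0.5550,0.8318)
member 1 (0-2): L=6.2560, (cx,cy)=(1.0000,0.0000)
member 2 (1-2): L=5.3245, (cx,cy)=(0.6957,-0.7184)
member 3 (1-3): L=6.3482, (cx,cy)=(1.0000,-0.0079)
member 4 (2-3): L=4.6088, (cx,cy)=(0.5737,0.8191)
solve A·x = −loads:
  F[0-1] = +361.4289 N (tension)
  F[0-2] = -1147.7135 N (compression)
  F[1-2] = -1349.7186 N (compression)
  F[1-3] = -791.7754 N (compression)
  F[2-3] = -3637.3003 N (compression)
  Rx@0 = +947.1200 N
  Ry@0 = -300.6545 N
  Ry@2 = +3948.8445 N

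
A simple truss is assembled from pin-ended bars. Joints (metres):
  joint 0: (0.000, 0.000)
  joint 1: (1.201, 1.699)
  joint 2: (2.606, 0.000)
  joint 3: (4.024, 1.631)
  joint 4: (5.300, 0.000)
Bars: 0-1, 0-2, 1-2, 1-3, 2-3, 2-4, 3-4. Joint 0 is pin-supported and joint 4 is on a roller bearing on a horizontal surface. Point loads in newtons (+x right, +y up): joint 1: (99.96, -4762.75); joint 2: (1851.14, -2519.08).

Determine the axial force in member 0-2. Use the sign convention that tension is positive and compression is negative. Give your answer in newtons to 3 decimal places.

5437.395

N=5 nodes, M=7 members, R=3 reactions → 2N=10, M+R=10
member 0 (0-1): L=2.0806, (cx,cy)=(0.5772,0.8166)
member 1 (0-2): L=2.6060, (cx,cy)=(1.0000,0.0000)
member 2 (1-2): L=2.2047, (cx,cy)=(0.6373,-0.7706)
member 3 (1-3): L=2.8238, (cx,cy)=(0.9997,-0.0241)
member 4 (2-3): L=2.1612, (cx,cy)=(0.6561,0.7547)
member 5 (2-4): L=2.6940, (cx,cy)=(1.0000,0.0000)
member 6 (3-4): L=2.0708, (cx,cy)=(0.6162,-0.7876)
solve A·x = −loads:
  F[0-1] = -6039.6945 N (compression)
  F[0-2] = +5437.3946 N (tension)
  F[1-2] = +338.3339 N (tension)
  F[1-3] = -3802.9708 N (compression)
  F[2-3] = +2992.5173 N (tension)
  F[2-4] = +1838.4475 N (tension)
  F[3-4] = -2983.6303 N (compression)
  Rx@0 = -1951.1000 N
  Ry@0 = +4931.9022 N
  Ry@4 = +2349.9278 N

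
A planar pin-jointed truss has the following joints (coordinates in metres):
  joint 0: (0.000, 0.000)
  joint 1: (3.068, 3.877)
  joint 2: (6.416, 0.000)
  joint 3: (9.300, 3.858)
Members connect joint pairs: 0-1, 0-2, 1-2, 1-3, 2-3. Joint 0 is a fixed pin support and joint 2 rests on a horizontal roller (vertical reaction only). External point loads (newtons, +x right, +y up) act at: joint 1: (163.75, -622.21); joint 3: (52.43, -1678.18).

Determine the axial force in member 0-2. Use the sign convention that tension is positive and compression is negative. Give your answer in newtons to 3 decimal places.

N=4 nodes, M=5 members, R=3 reactions → 2N=8, M+R=8
member 0 (0-1): L=4.9441, (cx,cy)=(0.6205,0.7842)
member 1 (0-2): L=6.4160, (cx,cy)=(1.0000,0.0000)
member 2 (1-2): L=5.1225, (cx,cy)=(0.6536,-0.7569)
member 3 (1-3): L=6.2320, (cx,cy)=(1.0000,-0.0030)
member 4 (2-3): L=4.8168, (cx,cy)=(0.5987,0.8009)
solve A·x = −loads:
  F[0-1] = +714.3042 N (tension)
  F[0-2] = -227.0760 N (compression)
  F[1-2] = -1567.4410 N (compression)
  F[1-3] = +1303.9669 N (tension)
  F[2-3] = -2090.2847 N (compression)
  Rx@0 = -216.1800 N
  Ry@0 = -560.1381 N
  Ry@2 = +2860.5281 N

-227.076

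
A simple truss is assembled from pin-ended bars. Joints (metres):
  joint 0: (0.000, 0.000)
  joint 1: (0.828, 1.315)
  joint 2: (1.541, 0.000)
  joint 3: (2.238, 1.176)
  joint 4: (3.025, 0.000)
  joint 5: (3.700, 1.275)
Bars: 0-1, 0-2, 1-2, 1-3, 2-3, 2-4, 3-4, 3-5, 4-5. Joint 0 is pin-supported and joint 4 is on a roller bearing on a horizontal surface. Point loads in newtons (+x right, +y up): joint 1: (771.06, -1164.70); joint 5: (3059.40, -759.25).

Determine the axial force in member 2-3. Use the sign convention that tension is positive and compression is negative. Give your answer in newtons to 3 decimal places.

N=6 nodes, M=9 members, R=3 reactions → 2N=12, M+R=12
member 0 (0-1): L=1.5540, (cx,cy)=(0.5328,0.8462)
member 1 (0-2): L=1.5410, (cx,cy)=(1.0000,0.0000)
member 2 (1-2): L=1.4959, (cx,cy)=(0.4766,-0.8791)
member 3 (1-3): L=1.4168, (cx,cy)=(0.9952,-0.0981)
member 4 (2-3): L=1.3670, (cx,cy)=(0.5099,0.8603)
member 5 (2-4): L=1.4840, (cx,cy)=(1.0000,0.0000)
member 6 (3-4): L=1.4150, (cx,cy)=(0.5562,-0.8311)
member 7 (3-5): L=1.4653, (cx,cy)=(0.9977,0.0676)
member 8 (4-5): L=1.4427, (cx,cy)=(0.4679,0.8838)
solve A·x = −loads:
  F[0-1] = +1120.5181 N (tension)
  F[0-2] = +3233.4140 N (tension)
  F[1-2] = -2518.6163 N (compression)
  F[1-3] = +1031.4583 N (tension)
  F[2-3] = +2573.7684 N (tension)
  F[2-4] = +720.6493 N (tension)
  F[3-4] = -2249.8751 N (compression)
  F[3-5] = +3598.2786 N (tension)
  F[4-5] = -1134.1549 N (compression)
  Rx@0 = -3830.4600 N
  Ry@0 = -948.2072 N
  Ry@4 = +2872.1572 N

2573.768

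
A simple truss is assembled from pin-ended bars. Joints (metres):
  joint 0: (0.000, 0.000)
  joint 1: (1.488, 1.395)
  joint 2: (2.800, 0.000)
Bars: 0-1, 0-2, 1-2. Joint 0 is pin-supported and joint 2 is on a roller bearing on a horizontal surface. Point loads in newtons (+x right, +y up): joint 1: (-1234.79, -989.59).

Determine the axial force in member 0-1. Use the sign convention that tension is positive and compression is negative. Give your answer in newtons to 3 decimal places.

N=3 nodes, M=3 members, R=3 reactions → 2N=6, M+R=6
member 0 (0-1): L=2.0396, (cx,cy)=(0.7295,0.6839)
member 1 (0-2): L=2.8000, (cx,cy)=(1.0000,0.0000)
member 2 (1-2): L=1.9150, (cx,cy)=(0.6851,-0.7284)
solve A·x = −loads:
  F[0-1] = -1577.4510 N (compression)
  F[0-2] = -83.9808 N (compression)
  F[1-2] = +122.5811 N (tension)
  Rx@0 = +1234.7900 N
  Ry@0 = +1078.8836 N
  Ry@2 = -89.2936 N

-1577.451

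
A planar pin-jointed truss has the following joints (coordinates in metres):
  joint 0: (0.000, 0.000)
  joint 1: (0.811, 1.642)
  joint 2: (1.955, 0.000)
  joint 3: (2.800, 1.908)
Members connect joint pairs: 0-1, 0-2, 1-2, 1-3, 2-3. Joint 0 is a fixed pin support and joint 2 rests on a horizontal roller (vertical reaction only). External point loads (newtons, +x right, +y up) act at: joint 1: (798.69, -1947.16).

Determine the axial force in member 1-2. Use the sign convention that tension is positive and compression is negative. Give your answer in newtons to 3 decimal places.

N=4 nodes, M=5 members, R=3 reactions → 2N=8, M+R=8
member 0 (0-1): L=1.8314, (cx,cy)=(0.4428,0.8966)
member 1 (0-2): L=1.9550, (cx,cy)=(1.0000,0.0000)
member 2 (1-2): L=2.0012, (cx,cy)=(0.5716,-0.8205)
member 3 (1-3): L=2.0067, (cx,cy)=(0.9912,0.1326)
member 4 (2-3): L=2.0867, (cx,cy)=(0.4049,0.9143)
solve A·x = −loads:
  F[0-1] = -522.6344 N (compression)
  F[0-2] = +1030.1334 N (tension)
  F[1-2] = -1802.0352 N (compression)
  F[1-3] = -0.0000 N (compression)
  F[2-3] = -0.0000 N (compression)
  Rx@0 = -798.6900 N
  Ry@0 = +468.5944 N
  Ry@2 = +1478.5656 N

-1802.035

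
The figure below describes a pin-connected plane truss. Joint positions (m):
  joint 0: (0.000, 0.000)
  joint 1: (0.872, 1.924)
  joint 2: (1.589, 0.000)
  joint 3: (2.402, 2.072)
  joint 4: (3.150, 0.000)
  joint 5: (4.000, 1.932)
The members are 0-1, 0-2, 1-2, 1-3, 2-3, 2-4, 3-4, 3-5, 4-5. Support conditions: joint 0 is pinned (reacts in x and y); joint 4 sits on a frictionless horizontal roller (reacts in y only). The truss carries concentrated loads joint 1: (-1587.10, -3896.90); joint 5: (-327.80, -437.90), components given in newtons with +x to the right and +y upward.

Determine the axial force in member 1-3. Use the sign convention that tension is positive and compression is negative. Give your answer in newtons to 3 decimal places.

N=6 nodes, M=9 members, R=3 reactions → 2N=12, M+R=12
member 0 (0-1): L=2.1124, (cx,cy)=(0.4128,0.9108)
member 1 (0-2): L=1.5890, (cx,cy)=(1.0000,0.0000)
member 2 (1-2): L=2.0533, (cx,cy)=(0.3492,-0.9370)
member 3 (1-3): L=1.5371, (cx,cy)=(0.9954,0.0963)
member 4 (2-3): L=2.2258, (cx,cy)=(0.3653,0.9309)
member 5 (2-4): L=1.5610, (cx,cy)=(1.0000,0.0000)
member 6 (3-4): L=2.2029, (cx,cy)=(0.3396,-0.9406)
member 7 (3-5): L=1.6041, (cx,cy)=(0.9962,-0.0873)
member 8 (4-5): L=2.1107, (cx,cy)=(0.4027,0.9153)
solve A·x = −loads:
  F[0-1] = -4249.3769 N (compression)
  F[0-2] = -160.7402 N (compression)
  F[1-2] = -43.9246 N (compression)
  F[1-3] = -152.4295 N (compression)
  F[2-3] = +44.2144 N (tension)
  F[2-4] = -192.2286 N (compression)
  F[3-4] = -16.0355 N (compression)
  F[3-5] = -130.6249 N (compression)
  F[4-5] = -490.8621 N (compression)
  Rx@0 = +1914.9000 N
  Ry@0 = +3870.4169 N
  Ry@4 = +464.3831 N

-152.430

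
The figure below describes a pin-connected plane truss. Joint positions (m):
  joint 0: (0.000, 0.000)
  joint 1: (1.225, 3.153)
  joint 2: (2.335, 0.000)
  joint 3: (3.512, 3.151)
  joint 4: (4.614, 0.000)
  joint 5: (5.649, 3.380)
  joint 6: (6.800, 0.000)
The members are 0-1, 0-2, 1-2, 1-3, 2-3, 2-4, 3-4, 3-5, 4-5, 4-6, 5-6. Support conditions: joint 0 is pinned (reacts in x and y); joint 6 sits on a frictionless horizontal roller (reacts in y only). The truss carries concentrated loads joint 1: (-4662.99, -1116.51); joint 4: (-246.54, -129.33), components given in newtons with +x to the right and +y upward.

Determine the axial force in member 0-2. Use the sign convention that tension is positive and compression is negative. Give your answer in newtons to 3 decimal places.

N=7 nodes, M=11 members, R=3 reactions → 2N=14, M+R=14
member 0 (0-1): L=3.3826, (cx,cy)=(0.3621,0.9321)
member 1 (0-2): L=2.3350, (cx,cy)=(1.0000,0.0000)
member 2 (1-2): L=3.3427, (cx,cy)=(0.3321,-0.9433)
member 3 (1-3): L=2.2870, (cx,cy)=(1.0000,-0.0009)
member 4 (2-3): L=3.3636, (cx,cy)=(0.3499,0.9368)
member 5 (2-4): L=2.2790, (cx,cy)=(1.0000,0.0000)
member 6 (3-4): L=3.3381, (cx,cy)=(0.3301,-0.9439)
member 7 (3-5): L=2.1492, (cx,cy)=(0.9943,0.1065)
member 8 (4-5): L=3.5349, (cx,cy)=(0.2928,0.9562)
member 9 (4-6): L=2.1860, (cx,cy)=(1.0000,0.0000)
member 10 (5-6): L=3.5706, (cx,cy)=(0.3224,-0.9466)
solve A·x = −loads:
  F[0-1] = -3346.2052 N (compression)
  F[0-2] = -3697.7130 N (compression)
  F[1-2] = +2120.4827 N (tension)
  F[1-3] = +2747.0277 N (tension)
  F[2-3] = -2135.1387 N (compression)
  F[2-4] = -2246.4439 N (compression)
  F[3-4] = +2263.6950 N (tension)
  F[3-5] = +1259.7762 N (tension)
  F[4-5] = -2099.4647 N (compression)
  F[4-6] = -637.8953 N (compression)
  F[5-6] = +1978.8622 N (tension)
  Rx@0 = +4909.5300 N
  Ry@0 = +3119.0685 N
  Ry@6 = -1873.2285 N

-3697.713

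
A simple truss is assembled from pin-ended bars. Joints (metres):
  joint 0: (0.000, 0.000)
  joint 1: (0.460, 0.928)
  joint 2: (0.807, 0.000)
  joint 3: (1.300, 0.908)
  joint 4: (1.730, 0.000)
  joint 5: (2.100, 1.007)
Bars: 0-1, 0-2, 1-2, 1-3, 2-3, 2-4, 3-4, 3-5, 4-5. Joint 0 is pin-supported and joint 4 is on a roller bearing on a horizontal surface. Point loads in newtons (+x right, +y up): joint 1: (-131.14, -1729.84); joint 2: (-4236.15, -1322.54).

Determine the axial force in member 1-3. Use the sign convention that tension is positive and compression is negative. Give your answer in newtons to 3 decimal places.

-1010.398

N=6 nodes, M=9 members, R=3 reactions → 2N=12, M+R=12
member 0 (0-1): L=1.0358, (cx,cy)=(0.4441,0.8960)
member 1 (0-2): L=0.8070, (cx,cy)=(1.0000,0.0000)
member 2 (1-2): L=0.9908, (cx,cy)=(0.3502,-0.9367)
member 3 (1-3): L=0.8402, (cx,cy)=(0.9997,-0.0238)
member 4 (2-3): L=1.0332, (cx,cy)=(0.4772,0.8788)
member 5 (2-4): L=0.9230, (cx,cy)=(1.0000,0.0000)
member 6 (3-4): L=1.0047, (cx,cy)=(0.4280,-0.9038)
member 7 (3-5): L=0.8061, (cx,cy)=(0.9924,0.1228)
member 8 (4-5): L=1.0728, (cx,cy)=(0.3449,0.9386)
solve A·x = −loads:
  F[0-1] = -2283.3860 N (compression)
  F[0-2] = -3353.1894 N (compression)
  F[1-2] = +363.0429 N (tension)
  F[1-3] = -1010.3984 N (compression)
  F[2-3] = +1117.9691 N (tension)
  F[2-4] = +476.6665 N (tension)
  F[3-4] = -1113.7048 N (compression)
  F[3-5] = -0.0000 N (compression)
  F[4-5] = +0.0000 N (tension)
  Rx@0 = +4367.2900 N
  Ry@0 = +2045.8377 N
  Ry@4 = +1006.5423 N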